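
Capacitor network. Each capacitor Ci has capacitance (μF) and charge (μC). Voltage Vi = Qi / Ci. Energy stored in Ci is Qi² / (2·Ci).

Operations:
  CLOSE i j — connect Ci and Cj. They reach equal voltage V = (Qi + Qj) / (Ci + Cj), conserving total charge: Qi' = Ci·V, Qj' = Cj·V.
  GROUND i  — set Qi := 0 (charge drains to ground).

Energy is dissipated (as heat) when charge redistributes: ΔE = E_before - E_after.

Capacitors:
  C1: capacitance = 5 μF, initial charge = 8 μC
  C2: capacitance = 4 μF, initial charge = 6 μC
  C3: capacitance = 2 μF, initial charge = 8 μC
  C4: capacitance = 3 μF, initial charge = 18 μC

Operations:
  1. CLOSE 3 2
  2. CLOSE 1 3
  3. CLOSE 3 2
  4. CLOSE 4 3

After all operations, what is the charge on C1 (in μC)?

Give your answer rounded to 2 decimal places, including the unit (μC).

Initial: C1(5μF, Q=8μC, V=1.60V), C2(4μF, Q=6μC, V=1.50V), C3(2μF, Q=8μC, V=4.00V), C4(3μF, Q=18μC, V=6.00V)
Op 1: CLOSE 3-2: Q_total=14.00, C_total=6.00, V=2.33; Q3=4.67, Q2=9.33; dissipated=4.167
Op 2: CLOSE 1-3: Q_total=12.67, C_total=7.00, V=1.81; Q1=9.05, Q3=3.62; dissipated=0.384
Op 3: CLOSE 3-2: Q_total=12.95, C_total=6.00, V=2.16; Q3=4.32, Q2=8.63; dissipated=0.183
Op 4: CLOSE 4-3: Q_total=22.32, C_total=5.00, V=4.46; Q4=13.39, Q3=8.93; dissipated=8.853
Final charges: Q1=9.05, Q2=8.63, Q3=8.93, Q4=13.39

Answer: 9.05 μC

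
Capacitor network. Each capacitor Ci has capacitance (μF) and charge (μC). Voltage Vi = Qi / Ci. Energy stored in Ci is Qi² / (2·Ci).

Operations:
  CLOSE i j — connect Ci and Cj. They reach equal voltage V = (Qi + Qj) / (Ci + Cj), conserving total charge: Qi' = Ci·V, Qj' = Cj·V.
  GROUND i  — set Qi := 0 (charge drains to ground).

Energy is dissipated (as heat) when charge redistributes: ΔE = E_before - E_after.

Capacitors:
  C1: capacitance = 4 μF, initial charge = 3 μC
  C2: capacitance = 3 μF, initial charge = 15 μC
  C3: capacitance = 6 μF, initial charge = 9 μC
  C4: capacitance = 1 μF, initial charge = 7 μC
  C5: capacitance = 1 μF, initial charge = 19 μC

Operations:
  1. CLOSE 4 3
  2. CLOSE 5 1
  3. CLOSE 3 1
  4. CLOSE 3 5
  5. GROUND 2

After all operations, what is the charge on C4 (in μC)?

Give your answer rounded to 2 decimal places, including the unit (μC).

Answer: 2.29 μC

Derivation:
Initial: C1(4μF, Q=3μC, V=0.75V), C2(3μF, Q=15μC, V=5.00V), C3(6μF, Q=9μC, V=1.50V), C4(1μF, Q=7μC, V=7.00V), C5(1μF, Q=19μC, V=19.00V)
Op 1: CLOSE 4-3: Q_total=16.00, C_total=7.00, V=2.29; Q4=2.29, Q3=13.71; dissipated=12.964
Op 2: CLOSE 5-1: Q_total=22.00, C_total=5.00, V=4.40; Q5=4.40, Q1=17.60; dissipated=133.225
Op 3: CLOSE 3-1: Q_total=31.31, C_total=10.00, V=3.13; Q3=18.79, Q1=12.53; dissipated=5.364
Op 4: CLOSE 3-5: Q_total=23.19, C_total=7.00, V=3.31; Q3=19.88, Q5=3.31; dissipated=0.690
Op 5: GROUND 2: Q2=0; energy lost=37.500
Final charges: Q1=12.53, Q2=0.00, Q3=19.88, Q4=2.29, Q5=3.31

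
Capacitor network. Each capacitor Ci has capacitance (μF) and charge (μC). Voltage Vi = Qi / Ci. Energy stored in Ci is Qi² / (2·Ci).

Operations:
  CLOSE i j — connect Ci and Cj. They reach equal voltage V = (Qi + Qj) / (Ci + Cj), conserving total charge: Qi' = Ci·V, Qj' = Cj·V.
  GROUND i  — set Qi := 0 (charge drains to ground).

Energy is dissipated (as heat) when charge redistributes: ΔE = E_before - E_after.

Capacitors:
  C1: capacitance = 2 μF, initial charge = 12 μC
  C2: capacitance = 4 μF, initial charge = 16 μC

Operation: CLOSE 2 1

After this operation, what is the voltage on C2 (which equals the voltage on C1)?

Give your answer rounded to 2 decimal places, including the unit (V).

Answer: 4.67 V

Derivation:
Initial: C1(2μF, Q=12μC, V=6.00V), C2(4μF, Q=16μC, V=4.00V)
Op 1: CLOSE 2-1: Q_total=28.00, C_total=6.00, V=4.67; Q2=18.67, Q1=9.33; dissipated=2.667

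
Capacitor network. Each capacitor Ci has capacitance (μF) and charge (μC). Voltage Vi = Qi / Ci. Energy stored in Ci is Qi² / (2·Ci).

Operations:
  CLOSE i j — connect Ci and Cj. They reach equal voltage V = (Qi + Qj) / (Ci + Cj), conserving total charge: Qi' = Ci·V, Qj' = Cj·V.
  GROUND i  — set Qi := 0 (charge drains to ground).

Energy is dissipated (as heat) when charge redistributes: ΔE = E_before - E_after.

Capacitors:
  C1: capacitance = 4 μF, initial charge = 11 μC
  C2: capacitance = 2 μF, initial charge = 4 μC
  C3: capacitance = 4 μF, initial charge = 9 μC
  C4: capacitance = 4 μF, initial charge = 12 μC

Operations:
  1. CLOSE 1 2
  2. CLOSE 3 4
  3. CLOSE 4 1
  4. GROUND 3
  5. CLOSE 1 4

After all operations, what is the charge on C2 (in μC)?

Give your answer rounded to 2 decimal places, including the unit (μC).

Initial: C1(4μF, Q=11μC, V=2.75V), C2(2μF, Q=4μC, V=2.00V), C3(4μF, Q=9μC, V=2.25V), C4(4μF, Q=12μC, V=3.00V)
Op 1: CLOSE 1-2: Q_total=15.00, C_total=6.00, V=2.50; Q1=10.00, Q2=5.00; dissipated=0.375
Op 2: CLOSE 3-4: Q_total=21.00, C_total=8.00, V=2.62; Q3=10.50, Q4=10.50; dissipated=0.562
Op 3: CLOSE 4-1: Q_total=20.50, C_total=8.00, V=2.56; Q4=10.25, Q1=10.25; dissipated=0.016
Op 4: GROUND 3: Q3=0; energy lost=13.781
Op 5: CLOSE 1-4: Q_total=20.50, C_total=8.00, V=2.56; Q1=10.25, Q4=10.25; dissipated=0.000
Final charges: Q1=10.25, Q2=5.00, Q3=0.00, Q4=10.25

Answer: 5.00 μC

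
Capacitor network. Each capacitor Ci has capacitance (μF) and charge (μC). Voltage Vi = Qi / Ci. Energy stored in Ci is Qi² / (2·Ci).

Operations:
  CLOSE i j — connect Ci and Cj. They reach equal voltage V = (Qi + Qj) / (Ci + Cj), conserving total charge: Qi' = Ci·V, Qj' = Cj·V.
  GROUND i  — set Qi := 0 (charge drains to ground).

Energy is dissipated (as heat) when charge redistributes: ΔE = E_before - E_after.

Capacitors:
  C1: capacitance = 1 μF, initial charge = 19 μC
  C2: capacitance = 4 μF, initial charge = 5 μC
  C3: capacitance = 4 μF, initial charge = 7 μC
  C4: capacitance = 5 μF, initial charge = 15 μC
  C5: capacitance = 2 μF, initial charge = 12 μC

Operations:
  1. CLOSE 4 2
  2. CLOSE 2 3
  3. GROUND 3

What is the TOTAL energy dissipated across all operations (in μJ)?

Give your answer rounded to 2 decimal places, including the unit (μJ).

Answer: 11.52 μJ

Derivation:
Initial: C1(1μF, Q=19μC, V=19.00V), C2(4μF, Q=5μC, V=1.25V), C3(4μF, Q=7μC, V=1.75V), C4(5μF, Q=15μC, V=3.00V), C5(2μF, Q=12μC, V=6.00V)
Op 1: CLOSE 4-2: Q_total=20.00, C_total=9.00, V=2.22; Q4=11.11, Q2=8.89; dissipated=3.403
Op 2: CLOSE 2-3: Q_total=15.89, C_total=8.00, V=1.99; Q2=7.94, Q3=7.94; dissipated=0.223
Op 3: GROUND 3: Q3=0; energy lost=7.889
Total dissipated: 11.515 μJ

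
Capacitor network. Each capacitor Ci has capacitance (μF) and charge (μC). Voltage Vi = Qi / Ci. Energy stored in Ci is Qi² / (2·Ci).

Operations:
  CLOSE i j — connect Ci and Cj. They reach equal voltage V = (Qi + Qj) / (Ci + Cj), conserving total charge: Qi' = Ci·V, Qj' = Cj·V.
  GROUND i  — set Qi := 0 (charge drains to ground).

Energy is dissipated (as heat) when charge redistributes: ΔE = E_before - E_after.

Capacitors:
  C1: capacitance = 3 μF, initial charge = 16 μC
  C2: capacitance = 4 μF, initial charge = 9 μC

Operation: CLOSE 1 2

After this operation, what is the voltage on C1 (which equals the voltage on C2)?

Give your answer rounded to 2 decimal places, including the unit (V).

Initial: C1(3μF, Q=16μC, V=5.33V), C2(4μF, Q=9μC, V=2.25V)
Op 1: CLOSE 1-2: Q_total=25.00, C_total=7.00, V=3.57; Q1=10.71, Q2=14.29; dissipated=8.149

Answer: 3.57 V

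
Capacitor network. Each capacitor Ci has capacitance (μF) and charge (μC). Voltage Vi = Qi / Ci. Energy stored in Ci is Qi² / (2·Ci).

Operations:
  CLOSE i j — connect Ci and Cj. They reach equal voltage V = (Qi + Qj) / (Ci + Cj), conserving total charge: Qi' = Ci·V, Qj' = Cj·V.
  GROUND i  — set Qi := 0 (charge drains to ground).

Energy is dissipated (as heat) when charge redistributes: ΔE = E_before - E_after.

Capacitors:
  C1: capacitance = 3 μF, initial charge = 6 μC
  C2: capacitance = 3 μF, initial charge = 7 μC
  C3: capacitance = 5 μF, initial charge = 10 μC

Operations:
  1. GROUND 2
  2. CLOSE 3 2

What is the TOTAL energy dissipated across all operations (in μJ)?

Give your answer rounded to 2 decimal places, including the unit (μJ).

Answer: 11.92 μJ

Derivation:
Initial: C1(3μF, Q=6μC, V=2.00V), C2(3μF, Q=7μC, V=2.33V), C3(5μF, Q=10μC, V=2.00V)
Op 1: GROUND 2: Q2=0; energy lost=8.167
Op 2: CLOSE 3-2: Q_total=10.00, C_total=8.00, V=1.25; Q3=6.25, Q2=3.75; dissipated=3.750
Total dissipated: 11.917 μJ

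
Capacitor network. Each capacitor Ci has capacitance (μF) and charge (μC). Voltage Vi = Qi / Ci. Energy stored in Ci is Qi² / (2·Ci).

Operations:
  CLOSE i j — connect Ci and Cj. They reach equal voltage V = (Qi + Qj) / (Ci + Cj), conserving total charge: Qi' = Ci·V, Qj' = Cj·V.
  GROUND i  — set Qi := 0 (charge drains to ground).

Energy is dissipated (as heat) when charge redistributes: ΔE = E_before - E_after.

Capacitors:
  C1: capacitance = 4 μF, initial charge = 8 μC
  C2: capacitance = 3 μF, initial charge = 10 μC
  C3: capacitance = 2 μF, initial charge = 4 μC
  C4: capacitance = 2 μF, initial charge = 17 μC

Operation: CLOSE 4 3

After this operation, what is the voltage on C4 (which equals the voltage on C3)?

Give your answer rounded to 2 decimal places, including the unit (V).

Answer: 5.25 V

Derivation:
Initial: C1(4μF, Q=8μC, V=2.00V), C2(3μF, Q=10μC, V=3.33V), C3(2μF, Q=4μC, V=2.00V), C4(2μF, Q=17μC, V=8.50V)
Op 1: CLOSE 4-3: Q_total=21.00, C_total=4.00, V=5.25; Q4=10.50, Q3=10.50; dissipated=21.125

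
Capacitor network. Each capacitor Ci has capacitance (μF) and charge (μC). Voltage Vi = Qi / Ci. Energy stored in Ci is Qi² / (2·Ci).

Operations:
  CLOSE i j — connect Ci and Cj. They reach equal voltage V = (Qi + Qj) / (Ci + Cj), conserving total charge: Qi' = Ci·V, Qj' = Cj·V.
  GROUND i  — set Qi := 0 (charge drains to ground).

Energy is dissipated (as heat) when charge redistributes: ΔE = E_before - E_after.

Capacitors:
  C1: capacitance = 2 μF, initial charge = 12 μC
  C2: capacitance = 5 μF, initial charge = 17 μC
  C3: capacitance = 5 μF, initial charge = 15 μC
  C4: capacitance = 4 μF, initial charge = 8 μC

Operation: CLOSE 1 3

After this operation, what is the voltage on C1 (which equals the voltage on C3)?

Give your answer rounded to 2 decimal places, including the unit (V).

Answer: 3.86 V

Derivation:
Initial: C1(2μF, Q=12μC, V=6.00V), C2(5μF, Q=17μC, V=3.40V), C3(5μF, Q=15μC, V=3.00V), C4(4μF, Q=8μC, V=2.00V)
Op 1: CLOSE 1-3: Q_total=27.00, C_total=7.00, V=3.86; Q1=7.71, Q3=19.29; dissipated=6.429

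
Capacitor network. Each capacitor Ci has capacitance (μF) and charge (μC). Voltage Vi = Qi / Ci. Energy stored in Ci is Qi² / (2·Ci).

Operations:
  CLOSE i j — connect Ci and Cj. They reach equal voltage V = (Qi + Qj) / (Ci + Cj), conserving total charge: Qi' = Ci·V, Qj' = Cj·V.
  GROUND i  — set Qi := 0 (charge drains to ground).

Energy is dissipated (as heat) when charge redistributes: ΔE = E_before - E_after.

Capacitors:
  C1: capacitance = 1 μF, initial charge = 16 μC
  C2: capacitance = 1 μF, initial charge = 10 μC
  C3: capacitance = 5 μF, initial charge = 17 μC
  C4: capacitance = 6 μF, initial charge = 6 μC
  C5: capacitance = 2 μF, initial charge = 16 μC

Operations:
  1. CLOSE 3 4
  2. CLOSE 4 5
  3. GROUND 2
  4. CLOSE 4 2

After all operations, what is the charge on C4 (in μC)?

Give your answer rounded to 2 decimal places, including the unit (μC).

Initial: C1(1μF, Q=16μC, V=16.00V), C2(1μF, Q=10μC, V=10.00V), C3(5μF, Q=17μC, V=3.40V), C4(6μF, Q=6μC, V=1.00V), C5(2μF, Q=16μC, V=8.00V)
Op 1: CLOSE 3-4: Q_total=23.00, C_total=11.00, V=2.09; Q3=10.45, Q4=12.55; dissipated=7.855
Op 2: CLOSE 4-5: Q_total=28.55, C_total=8.00, V=3.57; Q4=21.41, Q5=7.14; dissipated=26.188
Op 3: GROUND 2: Q2=0; energy lost=50.000
Op 4: CLOSE 4-2: Q_total=21.41, C_total=7.00, V=3.06; Q4=18.35, Q2=3.06; dissipated=5.457
Final charges: Q1=16.00, Q2=3.06, Q3=10.45, Q4=18.35, Q5=7.14

Answer: 18.35 μC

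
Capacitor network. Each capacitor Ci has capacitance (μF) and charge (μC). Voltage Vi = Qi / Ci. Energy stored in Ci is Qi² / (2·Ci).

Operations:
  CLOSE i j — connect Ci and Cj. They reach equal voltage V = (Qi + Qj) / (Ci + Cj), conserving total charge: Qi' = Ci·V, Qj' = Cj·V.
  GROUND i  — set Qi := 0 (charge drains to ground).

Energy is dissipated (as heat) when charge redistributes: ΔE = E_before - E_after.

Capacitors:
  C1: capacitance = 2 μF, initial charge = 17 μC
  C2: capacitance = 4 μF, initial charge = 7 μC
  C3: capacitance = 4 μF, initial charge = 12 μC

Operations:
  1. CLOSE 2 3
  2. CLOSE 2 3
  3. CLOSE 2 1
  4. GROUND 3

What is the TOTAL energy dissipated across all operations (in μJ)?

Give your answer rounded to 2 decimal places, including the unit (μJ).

Initial: C1(2μF, Q=17μC, V=8.50V), C2(4μF, Q=7μC, V=1.75V), C3(4μF, Q=12μC, V=3.00V)
Op 1: CLOSE 2-3: Q_total=19.00, C_total=8.00, V=2.38; Q2=9.50, Q3=9.50; dissipated=1.562
Op 2: CLOSE 2-3: Q_total=19.00, C_total=8.00, V=2.38; Q2=9.50, Q3=9.50; dissipated=0.000
Op 3: CLOSE 2-1: Q_total=26.50, C_total=6.00, V=4.42; Q2=17.67, Q1=8.83; dissipated=25.010
Op 4: GROUND 3: Q3=0; energy lost=11.281
Total dissipated: 37.854 μJ

Answer: 37.85 μJ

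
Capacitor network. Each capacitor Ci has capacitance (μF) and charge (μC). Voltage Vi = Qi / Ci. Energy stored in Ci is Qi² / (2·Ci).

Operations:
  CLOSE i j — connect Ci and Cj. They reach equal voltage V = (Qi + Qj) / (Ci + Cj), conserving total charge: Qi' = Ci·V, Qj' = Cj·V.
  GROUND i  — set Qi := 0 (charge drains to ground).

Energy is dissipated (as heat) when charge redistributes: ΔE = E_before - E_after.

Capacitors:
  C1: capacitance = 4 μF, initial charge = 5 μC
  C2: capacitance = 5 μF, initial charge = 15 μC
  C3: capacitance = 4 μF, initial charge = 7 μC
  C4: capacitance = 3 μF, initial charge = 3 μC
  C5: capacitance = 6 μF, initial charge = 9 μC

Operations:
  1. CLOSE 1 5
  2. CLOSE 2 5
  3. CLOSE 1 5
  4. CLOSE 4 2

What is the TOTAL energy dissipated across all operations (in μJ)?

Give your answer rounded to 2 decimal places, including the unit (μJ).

Initial: C1(4μF, Q=5μC, V=1.25V), C2(5μF, Q=15μC, V=3.00V), C3(4μF, Q=7μC, V=1.75V), C4(3μF, Q=3μC, V=1.00V), C5(6μF, Q=9μC, V=1.50V)
Op 1: CLOSE 1-5: Q_total=14.00, C_total=10.00, V=1.40; Q1=5.60, Q5=8.40; dissipated=0.075
Op 2: CLOSE 2-5: Q_total=23.40, C_total=11.00, V=2.13; Q2=10.64, Q5=12.76; dissipated=3.491
Op 3: CLOSE 1-5: Q_total=18.36, C_total=10.00, V=1.84; Q1=7.35, Q5=11.02; dissipated=0.635
Op 4: CLOSE 4-2: Q_total=13.64, C_total=8.00, V=1.70; Q4=5.11, Q2=8.52; dissipated=1.191
Total dissipated: 5.392 μJ

Answer: 5.39 μJ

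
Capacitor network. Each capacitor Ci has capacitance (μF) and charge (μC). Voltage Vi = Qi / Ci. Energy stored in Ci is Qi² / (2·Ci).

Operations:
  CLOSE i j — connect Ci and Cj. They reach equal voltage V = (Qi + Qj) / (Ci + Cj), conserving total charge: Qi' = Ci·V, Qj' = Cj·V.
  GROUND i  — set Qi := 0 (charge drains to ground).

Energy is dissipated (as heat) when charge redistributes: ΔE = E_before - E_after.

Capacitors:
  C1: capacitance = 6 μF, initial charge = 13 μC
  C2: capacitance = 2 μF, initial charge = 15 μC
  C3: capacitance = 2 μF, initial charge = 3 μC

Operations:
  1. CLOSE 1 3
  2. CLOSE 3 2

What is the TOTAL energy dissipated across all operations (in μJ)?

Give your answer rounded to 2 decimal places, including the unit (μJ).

Initial: C1(6μF, Q=13μC, V=2.17V), C2(2μF, Q=15μC, V=7.50V), C3(2μF, Q=3μC, V=1.50V)
Op 1: CLOSE 1-3: Q_total=16.00, C_total=8.00, V=2.00; Q1=12.00, Q3=4.00; dissipated=0.333
Op 2: CLOSE 3-2: Q_total=19.00, C_total=4.00, V=4.75; Q3=9.50, Q2=9.50; dissipated=15.125
Total dissipated: 15.458 μJ

Answer: 15.46 μJ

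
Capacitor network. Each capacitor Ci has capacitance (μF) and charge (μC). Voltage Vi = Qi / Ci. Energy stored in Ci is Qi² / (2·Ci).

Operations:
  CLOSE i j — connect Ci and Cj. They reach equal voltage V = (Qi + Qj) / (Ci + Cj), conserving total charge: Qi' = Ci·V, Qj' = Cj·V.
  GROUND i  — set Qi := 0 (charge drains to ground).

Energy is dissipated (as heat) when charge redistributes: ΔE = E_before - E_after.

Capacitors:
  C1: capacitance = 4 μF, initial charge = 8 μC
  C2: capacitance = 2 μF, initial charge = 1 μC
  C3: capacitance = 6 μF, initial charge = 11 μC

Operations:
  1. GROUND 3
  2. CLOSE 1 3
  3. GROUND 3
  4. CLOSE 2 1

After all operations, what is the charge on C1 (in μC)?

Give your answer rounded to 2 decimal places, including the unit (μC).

Answer: 2.80 μC

Derivation:
Initial: C1(4μF, Q=8μC, V=2.00V), C2(2μF, Q=1μC, V=0.50V), C3(6μF, Q=11μC, V=1.83V)
Op 1: GROUND 3: Q3=0; energy lost=10.083
Op 2: CLOSE 1-3: Q_total=8.00, C_total=10.00, V=0.80; Q1=3.20, Q3=4.80; dissipated=4.800
Op 3: GROUND 3: Q3=0; energy lost=1.920
Op 4: CLOSE 2-1: Q_total=4.20, C_total=6.00, V=0.70; Q2=1.40, Q1=2.80; dissipated=0.060
Final charges: Q1=2.80, Q2=1.40, Q3=0.00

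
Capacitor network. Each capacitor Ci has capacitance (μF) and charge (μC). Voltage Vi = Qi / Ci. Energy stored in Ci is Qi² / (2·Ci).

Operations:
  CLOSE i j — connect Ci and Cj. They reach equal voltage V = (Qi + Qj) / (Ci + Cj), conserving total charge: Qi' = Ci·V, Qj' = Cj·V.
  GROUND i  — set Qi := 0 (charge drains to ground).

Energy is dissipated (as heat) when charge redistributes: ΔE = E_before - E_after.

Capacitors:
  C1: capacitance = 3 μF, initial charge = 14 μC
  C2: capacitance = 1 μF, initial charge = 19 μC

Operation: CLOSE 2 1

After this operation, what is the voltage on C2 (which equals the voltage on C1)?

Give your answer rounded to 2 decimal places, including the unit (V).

Answer: 8.25 V

Derivation:
Initial: C1(3μF, Q=14μC, V=4.67V), C2(1μF, Q=19μC, V=19.00V)
Op 1: CLOSE 2-1: Q_total=33.00, C_total=4.00, V=8.25; Q2=8.25, Q1=24.75; dissipated=77.042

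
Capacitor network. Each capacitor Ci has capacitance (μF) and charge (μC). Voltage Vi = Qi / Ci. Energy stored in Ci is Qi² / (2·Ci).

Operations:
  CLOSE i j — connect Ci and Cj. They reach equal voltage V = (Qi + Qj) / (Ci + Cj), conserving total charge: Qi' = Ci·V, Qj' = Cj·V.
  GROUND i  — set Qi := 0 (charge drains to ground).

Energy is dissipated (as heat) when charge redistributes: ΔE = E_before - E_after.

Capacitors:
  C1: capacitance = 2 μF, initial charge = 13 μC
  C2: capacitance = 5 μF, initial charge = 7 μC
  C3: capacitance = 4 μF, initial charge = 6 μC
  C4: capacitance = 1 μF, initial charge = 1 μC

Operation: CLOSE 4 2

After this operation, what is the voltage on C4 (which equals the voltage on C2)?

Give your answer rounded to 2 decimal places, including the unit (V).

Initial: C1(2μF, Q=13μC, V=6.50V), C2(5μF, Q=7μC, V=1.40V), C3(4μF, Q=6μC, V=1.50V), C4(1μF, Q=1μC, V=1.00V)
Op 1: CLOSE 4-2: Q_total=8.00, C_total=6.00, V=1.33; Q4=1.33, Q2=6.67; dissipated=0.067

Answer: 1.33 V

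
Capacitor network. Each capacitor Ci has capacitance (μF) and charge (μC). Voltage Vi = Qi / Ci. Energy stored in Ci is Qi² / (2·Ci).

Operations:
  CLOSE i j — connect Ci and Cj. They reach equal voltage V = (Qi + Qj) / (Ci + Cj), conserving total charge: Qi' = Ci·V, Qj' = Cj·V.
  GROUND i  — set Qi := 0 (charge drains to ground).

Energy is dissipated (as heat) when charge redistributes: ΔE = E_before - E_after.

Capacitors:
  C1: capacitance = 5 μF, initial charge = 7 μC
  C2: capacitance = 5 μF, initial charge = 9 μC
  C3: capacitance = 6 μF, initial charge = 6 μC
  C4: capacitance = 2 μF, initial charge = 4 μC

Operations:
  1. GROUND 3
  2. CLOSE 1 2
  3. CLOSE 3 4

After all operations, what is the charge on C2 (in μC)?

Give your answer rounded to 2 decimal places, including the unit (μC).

Answer: 8.00 μC

Derivation:
Initial: C1(5μF, Q=7μC, V=1.40V), C2(5μF, Q=9μC, V=1.80V), C3(6μF, Q=6μC, V=1.00V), C4(2μF, Q=4μC, V=2.00V)
Op 1: GROUND 3: Q3=0; energy lost=3.000
Op 2: CLOSE 1-2: Q_total=16.00, C_total=10.00, V=1.60; Q1=8.00, Q2=8.00; dissipated=0.200
Op 3: CLOSE 3-4: Q_total=4.00, C_total=8.00, V=0.50; Q3=3.00, Q4=1.00; dissipated=3.000
Final charges: Q1=8.00, Q2=8.00, Q3=3.00, Q4=1.00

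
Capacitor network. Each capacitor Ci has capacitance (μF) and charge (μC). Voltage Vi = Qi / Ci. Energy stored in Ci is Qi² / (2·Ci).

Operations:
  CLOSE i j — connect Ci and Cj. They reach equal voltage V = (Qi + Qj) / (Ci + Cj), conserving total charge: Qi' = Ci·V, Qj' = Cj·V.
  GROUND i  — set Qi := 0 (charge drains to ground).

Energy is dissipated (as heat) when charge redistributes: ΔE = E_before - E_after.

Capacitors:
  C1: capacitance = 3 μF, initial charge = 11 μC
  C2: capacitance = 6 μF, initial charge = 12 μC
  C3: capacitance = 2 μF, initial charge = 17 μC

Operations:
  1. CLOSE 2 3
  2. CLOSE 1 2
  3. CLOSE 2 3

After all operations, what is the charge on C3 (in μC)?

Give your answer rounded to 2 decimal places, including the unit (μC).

Initial: C1(3μF, Q=11μC, V=3.67V), C2(6μF, Q=12μC, V=2.00V), C3(2μF, Q=17μC, V=8.50V)
Op 1: CLOSE 2-3: Q_total=29.00, C_total=8.00, V=3.62; Q2=21.75, Q3=7.25; dissipated=31.688
Op 2: CLOSE 1-2: Q_total=32.75, C_total=9.00, V=3.64; Q1=10.92, Q2=21.83; dissipated=0.002
Op 3: CLOSE 2-3: Q_total=29.08, C_total=8.00, V=3.64; Q2=21.81, Q3=7.27; dissipated=0.000
Final charges: Q1=10.92, Q2=21.81, Q3=7.27

Answer: 7.27 μC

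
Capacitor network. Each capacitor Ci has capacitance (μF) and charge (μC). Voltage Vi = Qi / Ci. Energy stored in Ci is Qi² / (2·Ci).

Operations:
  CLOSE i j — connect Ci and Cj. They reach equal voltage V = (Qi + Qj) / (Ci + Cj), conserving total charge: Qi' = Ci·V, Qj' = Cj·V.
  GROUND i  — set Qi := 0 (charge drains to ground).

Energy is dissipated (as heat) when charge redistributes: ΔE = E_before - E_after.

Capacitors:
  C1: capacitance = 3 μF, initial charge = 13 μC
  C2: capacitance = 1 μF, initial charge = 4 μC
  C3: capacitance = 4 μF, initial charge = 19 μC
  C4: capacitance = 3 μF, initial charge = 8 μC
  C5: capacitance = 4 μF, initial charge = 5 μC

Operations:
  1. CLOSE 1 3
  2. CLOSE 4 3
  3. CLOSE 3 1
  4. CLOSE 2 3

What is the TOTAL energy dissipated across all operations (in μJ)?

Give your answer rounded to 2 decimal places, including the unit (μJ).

Initial: C1(3μF, Q=13μC, V=4.33V), C2(1μF, Q=4μC, V=4.00V), C3(4μF, Q=19μC, V=4.75V), C4(3μF, Q=8μC, V=2.67V), C5(4μF, Q=5μC, V=1.25V)
Op 1: CLOSE 1-3: Q_total=32.00, C_total=7.00, V=4.57; Q1=13.71, Q3=18.29; dissipated=0.149
Op 2: CLOSE 4-3: Q_total=26.29, C_total=7.00, V=3.76; Q4=11.27, Q3=15.02; dissipated=3.110
Op 3: CLOSE 3-1: Q_total=28.73, C_total=7.00, V=4.10; Q3=16.42, Q1=12.31; dissipated=0.571
Op 4: CLOSE 2-3: Q_total=20.42, C_total=5.00, V=4.08; Q2=4.08, Q3=16.34; dissipated=0.004
Total dissipated: 3.834 μJ

Answer: 3.83 μJ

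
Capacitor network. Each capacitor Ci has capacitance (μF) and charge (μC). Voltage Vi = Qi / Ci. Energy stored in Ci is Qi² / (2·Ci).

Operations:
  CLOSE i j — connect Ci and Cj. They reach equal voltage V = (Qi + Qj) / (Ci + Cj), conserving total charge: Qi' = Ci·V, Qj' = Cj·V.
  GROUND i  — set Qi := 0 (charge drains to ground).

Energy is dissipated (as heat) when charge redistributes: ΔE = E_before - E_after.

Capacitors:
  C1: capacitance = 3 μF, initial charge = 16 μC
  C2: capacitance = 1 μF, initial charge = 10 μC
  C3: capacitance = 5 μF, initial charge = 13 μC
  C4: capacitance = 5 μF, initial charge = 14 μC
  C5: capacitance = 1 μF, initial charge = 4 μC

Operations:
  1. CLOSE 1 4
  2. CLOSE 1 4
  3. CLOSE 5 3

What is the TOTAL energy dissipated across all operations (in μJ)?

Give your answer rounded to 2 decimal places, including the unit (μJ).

Answer: 6.83 μJ

Derivation:
Initial: C1(3μF, Q=16μC, V=5.33V), C2(1μF, Q=10μC, V=10.00V), C3(5μF, Q=13μC, V=2.60V), C4(5μF, Q=14μC, V=2.80V), C5(1μF, Q=4μC, V=4.00V)
Op 1: CLOSE 1-4: Q_total=30.00, C_total=8.00, V=3.75; Q1=11.25, Q4=18.75; dissipated=6.017
Op 2: CLOSE 1-4: Q_total=30.00, C_total=8.00, V=3.75; Q1=11.25, Q4=18.75; dissipated=0.000
Op 3: CLOSE 5-3: Q_total=17.00, C_total=6.00, V=2.83; Q5=2.83, Q3=14.17; dissipated=0.817
Total dissipated: 6.833 μJ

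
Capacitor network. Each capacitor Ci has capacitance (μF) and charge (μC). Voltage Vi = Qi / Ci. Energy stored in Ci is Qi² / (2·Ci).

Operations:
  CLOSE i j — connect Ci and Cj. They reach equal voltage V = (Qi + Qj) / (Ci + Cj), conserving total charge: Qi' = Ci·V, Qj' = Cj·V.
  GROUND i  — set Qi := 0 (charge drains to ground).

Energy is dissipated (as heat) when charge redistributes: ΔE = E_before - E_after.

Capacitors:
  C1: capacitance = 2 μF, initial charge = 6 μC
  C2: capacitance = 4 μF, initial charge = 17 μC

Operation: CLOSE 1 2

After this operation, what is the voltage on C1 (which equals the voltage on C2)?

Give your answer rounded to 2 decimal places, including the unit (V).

Answer: 3.83 V

Derivation:
Initial: C1(2μF, Q=6μC, V=3.00V), C2(4μF, Q=17μC, V=4.25V)
Op 1: CLOSE 1-2: Q_total=23.00, C_total=6.00, V=3.83; Q1=7.67, Q2=15.33; dissipated=1.042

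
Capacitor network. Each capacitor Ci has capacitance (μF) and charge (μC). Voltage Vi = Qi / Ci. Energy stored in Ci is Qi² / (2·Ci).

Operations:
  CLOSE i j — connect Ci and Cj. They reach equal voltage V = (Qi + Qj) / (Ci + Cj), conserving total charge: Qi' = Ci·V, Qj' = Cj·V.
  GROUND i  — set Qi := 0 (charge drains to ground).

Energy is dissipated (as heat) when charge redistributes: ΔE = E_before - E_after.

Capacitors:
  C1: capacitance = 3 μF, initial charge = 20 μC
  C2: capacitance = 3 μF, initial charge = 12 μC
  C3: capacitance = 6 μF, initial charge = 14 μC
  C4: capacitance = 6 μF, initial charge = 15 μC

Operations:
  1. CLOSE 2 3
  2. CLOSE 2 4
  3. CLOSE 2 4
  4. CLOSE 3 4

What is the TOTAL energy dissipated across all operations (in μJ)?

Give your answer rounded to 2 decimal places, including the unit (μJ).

Initial: C1(3μF, Q=20μC, V=6.67V), C2(3μF, Q=12μC, V=4.00V), C3(6μF, Q=14μC, V=2.33V), C4(6μF, Q=15μC, V=2.50V)
Op 1: CLOSE 2-3: Q_total=26.00, C_total=9.00, V=2.89; Q2=8.67, Q3=17.33; dissipated=2.778
Op 2: CLOSE 2-4: Q_total=23.67, C_total=9.00, V=2.63; Q2=7.89, Q4=15.78; dissipated=0.151
Op 3: CLOSE 2-4: Q_total=23.67, C_total=9.00, V=2.63; Q2=7.89, Q4=15.78; dissipated=0.000
Op 4: CLOSE 3-4: Q_total=33.11, C_total=12.00, V=2.76; Q3=16.56, Q4=16.56; dissipated=0.101
Total dissipated: 3.030 μJ

Answer: 3.03 μJ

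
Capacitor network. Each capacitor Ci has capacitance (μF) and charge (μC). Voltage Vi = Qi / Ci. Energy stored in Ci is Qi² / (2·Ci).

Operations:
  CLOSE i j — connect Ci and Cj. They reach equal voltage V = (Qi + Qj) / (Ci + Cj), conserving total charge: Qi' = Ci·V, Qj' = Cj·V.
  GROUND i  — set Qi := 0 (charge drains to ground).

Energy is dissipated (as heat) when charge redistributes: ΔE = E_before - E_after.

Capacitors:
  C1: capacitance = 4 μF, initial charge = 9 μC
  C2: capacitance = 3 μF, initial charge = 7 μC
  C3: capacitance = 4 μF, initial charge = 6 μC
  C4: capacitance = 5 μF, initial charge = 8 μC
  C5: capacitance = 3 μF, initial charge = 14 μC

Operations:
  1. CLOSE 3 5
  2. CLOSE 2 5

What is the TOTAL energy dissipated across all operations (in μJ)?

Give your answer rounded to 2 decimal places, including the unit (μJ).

Initial: C1(4μF, Q=9μC, V=2.25V), C2(3μF, Q=7μC, V=2.33V), C3(4μF, Q=6μC, V=1.50V), C4(5μF, Q=8μC, V=1.60V), C5(3μF, Q=14μC, V=4.67V)
Op 1: CLOSE 3-5: Q_total=20.00, C_total=7.00, V=2.86; Q3=11.43, Q5=8.57; dissipated=8.595
Op 2: CLOSE 2-5: Q_total=15.57, C_total=6.00, V=2.60; Q2=7.79, Q5=7.79; dissipated=0.206
Total dissipated: 8.801 μJ

Answer: 8.80 μJ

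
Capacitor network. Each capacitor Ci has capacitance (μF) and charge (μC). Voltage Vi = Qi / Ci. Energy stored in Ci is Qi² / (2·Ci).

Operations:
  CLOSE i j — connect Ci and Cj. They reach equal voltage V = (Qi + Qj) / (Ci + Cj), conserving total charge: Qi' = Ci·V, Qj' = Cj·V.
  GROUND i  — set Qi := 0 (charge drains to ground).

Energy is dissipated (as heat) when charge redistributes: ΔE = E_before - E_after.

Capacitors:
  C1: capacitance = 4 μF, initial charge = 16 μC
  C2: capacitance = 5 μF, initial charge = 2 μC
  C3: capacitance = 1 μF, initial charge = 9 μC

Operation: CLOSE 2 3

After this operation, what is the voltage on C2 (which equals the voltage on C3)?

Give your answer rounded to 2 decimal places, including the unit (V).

Initial: C1(4μF, Q=16μC, V=4.00V), C2(5μF, Q=2μC, V=0.40V), C3(1μF, Q=9μC, V=9.00V)
Op 1: CLOSE 2-3: Q_total=11.00, C_total=6.00, V=1.83; Q2=9.17, Q3=1.83; dissipated=30.817

Answer: 1.83 V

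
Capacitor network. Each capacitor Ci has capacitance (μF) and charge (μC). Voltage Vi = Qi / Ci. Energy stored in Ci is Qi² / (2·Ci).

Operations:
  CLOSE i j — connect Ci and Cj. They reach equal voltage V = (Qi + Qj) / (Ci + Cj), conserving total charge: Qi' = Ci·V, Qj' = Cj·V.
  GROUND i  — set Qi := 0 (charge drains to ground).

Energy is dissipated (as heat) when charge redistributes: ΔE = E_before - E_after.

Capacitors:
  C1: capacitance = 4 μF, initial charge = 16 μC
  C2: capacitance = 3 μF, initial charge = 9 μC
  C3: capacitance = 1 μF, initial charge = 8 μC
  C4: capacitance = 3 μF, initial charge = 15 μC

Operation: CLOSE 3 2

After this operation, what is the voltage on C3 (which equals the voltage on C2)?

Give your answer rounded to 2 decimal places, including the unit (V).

Initial: C1(4μF, Q=16μC, V=4.00V), C2(3μF, Q=9μC, V=3.00V), C3(1μF, Q=8μC, V=8.00V), C4(3μF, Q=15μC, V=5.00V)
Op 1: CLOSE 3-2: Q_total=17.00, C_total=4.00, V=4.25; Q3=4.25, Q2=12.75; dissipated=9.375

Answer: 4.25 V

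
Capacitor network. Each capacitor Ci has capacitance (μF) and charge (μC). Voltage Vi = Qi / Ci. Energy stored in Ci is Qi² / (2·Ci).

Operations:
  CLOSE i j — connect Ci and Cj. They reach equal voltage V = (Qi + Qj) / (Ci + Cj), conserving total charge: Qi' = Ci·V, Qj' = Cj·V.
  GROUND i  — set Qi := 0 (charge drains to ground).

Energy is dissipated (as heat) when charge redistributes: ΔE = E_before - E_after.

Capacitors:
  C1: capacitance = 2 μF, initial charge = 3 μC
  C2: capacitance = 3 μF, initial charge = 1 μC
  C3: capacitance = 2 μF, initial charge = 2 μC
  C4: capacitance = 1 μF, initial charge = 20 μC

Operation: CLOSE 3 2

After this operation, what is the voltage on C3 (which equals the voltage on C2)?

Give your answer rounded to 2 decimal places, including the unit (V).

Initial: C1(2μF, Q=3μC, V=1.50V), C2(3μF, Q=1μC, V=0.33V), C3(2μF, Q=2μC, V=1.00V), C4(1μF, Q=20μC, V=20.00V)
Op 1: CLOSE 3-2: Q_total=3.00, C_total=5.00, V=0.60; Q3=1.20, Q2=1.80; dissipated=0.267

Answer: 0.60 V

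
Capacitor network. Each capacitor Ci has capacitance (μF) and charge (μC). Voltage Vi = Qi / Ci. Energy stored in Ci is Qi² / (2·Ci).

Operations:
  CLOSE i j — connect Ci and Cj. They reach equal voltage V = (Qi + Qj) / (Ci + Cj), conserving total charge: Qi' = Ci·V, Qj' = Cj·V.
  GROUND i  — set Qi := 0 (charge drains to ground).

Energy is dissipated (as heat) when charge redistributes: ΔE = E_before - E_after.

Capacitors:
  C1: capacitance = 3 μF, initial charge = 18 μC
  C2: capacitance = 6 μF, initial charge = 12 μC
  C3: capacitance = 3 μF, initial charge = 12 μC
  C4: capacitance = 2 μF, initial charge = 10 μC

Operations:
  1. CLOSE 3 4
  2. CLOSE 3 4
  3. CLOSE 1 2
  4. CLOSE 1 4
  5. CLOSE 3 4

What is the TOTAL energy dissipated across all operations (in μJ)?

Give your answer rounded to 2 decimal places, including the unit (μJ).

Answer: 17.53 μJ

Derivation:
Initial: C1(3μF, Q=18μC, V=6.00V), C2(6μF, Q=12μC, V=2.00V), C3(3μF, Q=12μC, V=4.00V), C4(2μF, Q=10μC, V=5.00V)
Op 1: CLOSE 3-4: Q_total=22.00, C_total=5.00, V=4.40; Q3=13.20, Q4=8.80; dissipated=0.600
Op 2: CLOSE 3-4: Q_total=22.00, C_total=5.00, V=4.40; Q3=13.20, Q4=8.80; dissipated=0.000
Op 3: CLOSE 1-2: Q_total=30.00, C_total=9.00, V=3.33; Q1=10.00, Q2=20.00; dissipated=16.000
Op 4: CLOSE 1-4: Q_total=18.80, C_total=5.00, V=3.76; Q1=11.28, Q4=7.52; dissipated=0.683
Op 5: CLOSE 3-4: Q_total=20.72, C_total=5.00, V=4.14; Q3=12.43, Q4=8.29; dissipated=0.246
Total dissipated: 17.528 μJ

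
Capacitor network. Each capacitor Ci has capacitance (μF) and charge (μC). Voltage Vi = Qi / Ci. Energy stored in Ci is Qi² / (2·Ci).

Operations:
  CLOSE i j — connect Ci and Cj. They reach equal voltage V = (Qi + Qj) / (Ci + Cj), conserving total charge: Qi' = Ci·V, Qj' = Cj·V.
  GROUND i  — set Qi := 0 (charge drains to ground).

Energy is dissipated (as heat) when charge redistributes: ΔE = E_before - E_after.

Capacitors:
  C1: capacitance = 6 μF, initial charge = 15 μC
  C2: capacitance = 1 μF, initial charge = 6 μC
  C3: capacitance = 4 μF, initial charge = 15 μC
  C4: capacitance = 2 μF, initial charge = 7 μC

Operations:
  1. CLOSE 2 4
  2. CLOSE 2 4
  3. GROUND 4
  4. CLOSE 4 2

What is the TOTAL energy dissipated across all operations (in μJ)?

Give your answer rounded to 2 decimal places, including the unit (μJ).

Initial: C1(6μF, Q=15μC, V=2.50V), C2(1μF, Q=6μC, V=6.00V), C3(4μF, Q=15μC, V=3.75V), C4(2μF, Q=7μC, V=3.50V)
Op 1: CLOSE 2-4: Q_total=13.00, C_total=3.00, V=4.33; Q2=4.33, Q4=8.67; dissipated=2.083
Op 2: CLOSE 2-4: Q_total=13.00, C_total=3.00, V=4.33; Q2=4.33, Q4=8.67; dissipated=0.000
Op 3: GROUND 4: Q4=0; energy lost=18.778
Op 4: CLOSE 4-2: Q_total=4.33, C_total=3.00, V=1.44; Q4=2.89, Q2=1.44; dissipated=6.259
Total dissipated: 27.120 μJ

Answer: 27.12 μJ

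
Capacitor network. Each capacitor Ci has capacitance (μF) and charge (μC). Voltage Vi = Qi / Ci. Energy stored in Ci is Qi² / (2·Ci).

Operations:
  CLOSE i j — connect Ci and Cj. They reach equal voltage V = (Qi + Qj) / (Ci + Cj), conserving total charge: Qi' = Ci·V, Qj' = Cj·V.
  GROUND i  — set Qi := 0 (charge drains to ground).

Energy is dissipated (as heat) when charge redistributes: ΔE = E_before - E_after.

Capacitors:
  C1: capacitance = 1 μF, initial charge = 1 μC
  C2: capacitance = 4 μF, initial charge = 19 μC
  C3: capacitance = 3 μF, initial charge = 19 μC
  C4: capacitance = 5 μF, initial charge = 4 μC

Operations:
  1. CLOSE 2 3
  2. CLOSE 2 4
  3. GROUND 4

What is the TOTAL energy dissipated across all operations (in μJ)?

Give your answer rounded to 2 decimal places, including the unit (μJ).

Initial: C1(1μF, Q=1μC, V=1.00V), C2(4μF, Q=19μC, V=4.75V), C3(3μF, Q=19μC, V=6.33V), C4(5μF, Q=4μC, V=0.80V)
Op 1: CLOSE 2-3: Q_total=38.00, C_total=7.00, V=5.43; Q2=21.71, Q3=16.29; dissipated=2.149
Op 2: CLOSE 2-4: Q_total=25.71, C_total=9.00, V=2.86; Q2=11.43, Q4=14.29; dissipated=23.804
Op 3: GROUND 4: Q4=0; energy lost=20.408
Total dissipated: 46.361 μJ

Answer: 46.36 μJ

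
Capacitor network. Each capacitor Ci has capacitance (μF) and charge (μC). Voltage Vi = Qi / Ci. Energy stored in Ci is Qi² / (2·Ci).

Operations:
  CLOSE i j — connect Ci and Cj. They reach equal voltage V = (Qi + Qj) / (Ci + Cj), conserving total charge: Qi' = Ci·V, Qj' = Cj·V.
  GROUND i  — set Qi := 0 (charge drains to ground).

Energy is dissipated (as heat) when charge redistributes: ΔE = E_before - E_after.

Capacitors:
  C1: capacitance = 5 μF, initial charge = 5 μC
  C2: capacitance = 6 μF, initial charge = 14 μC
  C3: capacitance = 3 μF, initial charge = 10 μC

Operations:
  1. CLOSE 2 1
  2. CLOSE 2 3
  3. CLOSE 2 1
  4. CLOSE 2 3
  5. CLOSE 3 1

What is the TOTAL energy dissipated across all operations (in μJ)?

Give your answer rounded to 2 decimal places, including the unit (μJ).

Answer: 5.46 μJ

Derivation:
Initial: C1(5μF, Q=5μC, V=1.00V), C2(6μF, Q=14μC, V=2.33V), C3(3μF, Q=10μC, V=3.33V)
Op 1: CLOSE 2-1: Q_total=19.00, C_total=11.00, V=1.73; Q2=10.36, Q1=8.64; dissipated=2.424
Op 2: CLOSE 2-3: Q_total=20.36, C_total=9.00, V=2.26; Q2=13.58, Q3=6.79; dissipated=2.579
Op 3: CLOSE 2-1: Q_total=22.21, C_total=11.00, V=2.02; Q2=12.12, Q1=10.10; dissipated=0.391
Op 4: CLOSE 2-3: Q_total=18.90, C_total=9.00, V=2.10; Q2=12.60, Q3=6.30; dissipated=0.059
Op 5: CLOSE 3-1: Q_total=16.40, C_total=8.00, V=2.05; Q3=6.15, Q1=10.25; dissipated=0.006
Total dissipated: 5.460 μJ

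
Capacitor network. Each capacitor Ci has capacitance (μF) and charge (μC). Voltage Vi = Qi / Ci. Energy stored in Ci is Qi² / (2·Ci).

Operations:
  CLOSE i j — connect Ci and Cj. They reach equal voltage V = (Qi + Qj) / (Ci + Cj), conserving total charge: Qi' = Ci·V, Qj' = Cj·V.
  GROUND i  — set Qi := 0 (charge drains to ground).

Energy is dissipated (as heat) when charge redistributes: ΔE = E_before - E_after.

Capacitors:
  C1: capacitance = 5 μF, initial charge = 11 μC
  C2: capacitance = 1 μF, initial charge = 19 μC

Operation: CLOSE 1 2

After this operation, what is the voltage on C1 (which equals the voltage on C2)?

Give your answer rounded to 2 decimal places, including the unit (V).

Initial: C1(5μF, Q=11μC, V=2.20V), C2(1μF, Q=19μC, V=19.00V)
Op 1: CLOSE 1-2: Q_total=30.00, C_total=6.00, V=5.00; Q1=25.00, Q2=5.00; dissipated=117.600

Answer: 5.00 V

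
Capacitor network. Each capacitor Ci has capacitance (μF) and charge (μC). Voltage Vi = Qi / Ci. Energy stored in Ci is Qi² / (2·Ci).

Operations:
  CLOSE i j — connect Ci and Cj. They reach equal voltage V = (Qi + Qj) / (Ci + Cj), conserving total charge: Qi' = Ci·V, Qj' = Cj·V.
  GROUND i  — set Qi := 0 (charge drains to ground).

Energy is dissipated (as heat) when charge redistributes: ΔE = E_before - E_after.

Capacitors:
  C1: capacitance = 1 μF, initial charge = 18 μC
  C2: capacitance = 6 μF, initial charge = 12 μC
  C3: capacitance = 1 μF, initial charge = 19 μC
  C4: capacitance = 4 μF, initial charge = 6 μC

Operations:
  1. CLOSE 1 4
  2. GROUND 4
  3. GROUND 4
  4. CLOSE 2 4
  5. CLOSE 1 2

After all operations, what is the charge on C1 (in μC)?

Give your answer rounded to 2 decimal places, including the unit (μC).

Initial: C1(1μF, Q=18μC, V=18.00V), C2(6μF, Q=12μC, V=2.00V), C3(1μF, Q=19μC, V=19.00V), C4(4μF, Q=6μC, V=1.50V)
Op 1: CLOSE 1-4: Q_total=24.00, C_total=5.00, V=4.80; Q1=4.80, Q4=19.20; dissipated=108.900
Op 2: GROUND 4: Q4=0; energy lost=46.080
Op 3: GROUND 4: Q4=0; energy lost=0.000
Op 4: CLOSE 2-4: Q_total=12.00, C_total=10.00, V=1.20; Q2=7.20, Q4=4.80; dissipated=4.800
Op 5: CLOSE 1-2: Q_total=12.00, C_total=7.00, V=1.71; Q1=1.71, Q2=10.29; dissipated=5.554
Final charges: Q1=1.71, Q2=10.29, Q3=19.00, Q4=4.80

Answer: 1.71 μC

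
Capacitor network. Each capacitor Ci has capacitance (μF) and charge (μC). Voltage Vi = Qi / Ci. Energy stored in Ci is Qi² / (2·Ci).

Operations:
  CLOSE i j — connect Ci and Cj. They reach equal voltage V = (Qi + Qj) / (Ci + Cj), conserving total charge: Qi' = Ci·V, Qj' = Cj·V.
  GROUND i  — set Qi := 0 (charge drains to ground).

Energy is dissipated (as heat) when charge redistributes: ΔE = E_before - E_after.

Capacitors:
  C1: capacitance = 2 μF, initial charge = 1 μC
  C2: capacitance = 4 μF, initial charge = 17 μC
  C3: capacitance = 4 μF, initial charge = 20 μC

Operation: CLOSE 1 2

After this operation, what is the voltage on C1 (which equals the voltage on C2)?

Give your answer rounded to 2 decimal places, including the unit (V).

Initial: C1(2μF, Q=1μC, V=0.50V), C2(4μF, Q=17μC, V=4.25V), C3(4μF, Q=20μC, V=5.00V)
Op 1: CLOSE 1-2: Q_total=18.00, C_total=6.00, V=3.00; Q1=6.00, Q2=12.00; dissipated=9.375

Answer: 3.00 V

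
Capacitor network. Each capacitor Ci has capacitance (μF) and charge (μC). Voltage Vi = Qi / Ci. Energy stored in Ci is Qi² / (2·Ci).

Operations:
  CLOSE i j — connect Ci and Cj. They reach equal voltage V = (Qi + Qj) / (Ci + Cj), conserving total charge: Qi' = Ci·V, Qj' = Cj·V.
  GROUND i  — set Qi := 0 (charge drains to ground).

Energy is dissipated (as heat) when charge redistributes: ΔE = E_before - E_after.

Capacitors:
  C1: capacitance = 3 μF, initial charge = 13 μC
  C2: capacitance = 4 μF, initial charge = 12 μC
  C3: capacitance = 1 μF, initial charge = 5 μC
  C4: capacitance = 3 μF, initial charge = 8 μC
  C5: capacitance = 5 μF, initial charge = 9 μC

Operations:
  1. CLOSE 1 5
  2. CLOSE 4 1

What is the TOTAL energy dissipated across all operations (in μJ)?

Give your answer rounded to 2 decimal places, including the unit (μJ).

Initial: C1(3μF, Q=13μC, V=4.33V), C2(4μF, Q=12μC, V=3.00V), C3(1μF, Q=5μC, V=5.00V), C4(3μF, Q=8μC, V=2.67V), C5(5μF, Q=9μC, V=1.80V)
Op 1: CLOSE 1-5: Q_total=22.00, C_total=8.00, V=2.75; Q1=8.25, Q5=13.75; dissipated=6.017
Op 2: CLOSE 4-1: Q_total=16.25, C_total=6.00, V=2.71; Q4=8.12, Q1=8.12; dissipated=0.005
Total dissipated: 6.022 μJ

Answer: 6.02 μJ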